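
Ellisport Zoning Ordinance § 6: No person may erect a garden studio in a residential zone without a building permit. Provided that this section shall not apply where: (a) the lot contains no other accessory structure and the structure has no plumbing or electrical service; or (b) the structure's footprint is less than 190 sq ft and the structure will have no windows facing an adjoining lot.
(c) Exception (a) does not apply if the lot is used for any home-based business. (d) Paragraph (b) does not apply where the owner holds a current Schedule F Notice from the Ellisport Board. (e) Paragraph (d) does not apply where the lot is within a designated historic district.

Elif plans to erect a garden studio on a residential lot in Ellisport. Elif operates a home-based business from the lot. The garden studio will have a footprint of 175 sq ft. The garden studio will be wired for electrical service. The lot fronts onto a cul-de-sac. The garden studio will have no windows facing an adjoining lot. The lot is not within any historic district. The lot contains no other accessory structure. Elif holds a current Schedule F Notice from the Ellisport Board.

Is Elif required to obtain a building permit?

Yes — Elif must obtain a building permit.

Exception (a) fails — electrical service is planned.
Exception (b)'s conditions are all satisfied: the structure's footprint is 175 sq ft, less than the 190 sq ft limit; no windows face an adjoining lot. But: (d) operates against (b): a current Schedule F Notice is held. (e) is not triggered (the lot is not in a historic district), so (d) stands. (b) is therefore removed.
No exception applies. The general rule governs.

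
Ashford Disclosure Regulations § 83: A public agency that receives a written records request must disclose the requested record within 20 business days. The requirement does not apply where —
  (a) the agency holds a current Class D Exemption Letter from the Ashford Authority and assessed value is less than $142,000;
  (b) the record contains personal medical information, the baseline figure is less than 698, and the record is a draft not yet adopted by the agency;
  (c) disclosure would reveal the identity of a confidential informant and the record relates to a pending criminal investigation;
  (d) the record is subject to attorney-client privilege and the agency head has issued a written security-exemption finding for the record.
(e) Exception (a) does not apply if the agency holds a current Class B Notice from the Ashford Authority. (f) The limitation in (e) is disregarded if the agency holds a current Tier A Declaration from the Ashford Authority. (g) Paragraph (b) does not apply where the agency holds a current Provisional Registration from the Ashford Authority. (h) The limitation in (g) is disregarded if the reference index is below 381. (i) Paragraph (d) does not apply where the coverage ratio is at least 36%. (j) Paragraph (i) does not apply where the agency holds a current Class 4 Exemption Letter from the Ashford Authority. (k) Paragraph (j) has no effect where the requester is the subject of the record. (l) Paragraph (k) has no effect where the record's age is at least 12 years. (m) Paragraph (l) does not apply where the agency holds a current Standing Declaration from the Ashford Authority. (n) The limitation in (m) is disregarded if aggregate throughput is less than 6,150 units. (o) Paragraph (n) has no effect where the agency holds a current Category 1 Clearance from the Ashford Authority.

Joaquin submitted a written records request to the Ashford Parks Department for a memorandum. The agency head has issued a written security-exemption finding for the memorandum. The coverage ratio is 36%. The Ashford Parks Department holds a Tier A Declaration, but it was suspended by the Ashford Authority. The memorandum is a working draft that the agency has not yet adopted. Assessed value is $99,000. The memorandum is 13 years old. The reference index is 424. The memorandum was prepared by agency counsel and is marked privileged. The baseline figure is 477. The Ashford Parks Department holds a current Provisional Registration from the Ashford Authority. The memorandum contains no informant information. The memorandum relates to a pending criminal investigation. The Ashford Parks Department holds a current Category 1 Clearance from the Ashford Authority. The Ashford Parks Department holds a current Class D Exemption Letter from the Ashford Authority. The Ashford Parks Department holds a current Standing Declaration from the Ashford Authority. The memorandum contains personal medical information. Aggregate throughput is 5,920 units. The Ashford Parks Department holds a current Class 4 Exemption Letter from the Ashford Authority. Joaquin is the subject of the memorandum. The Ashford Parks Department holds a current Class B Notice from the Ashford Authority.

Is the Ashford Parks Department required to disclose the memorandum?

Yes — the Ashford Parks Department must disclose the memorandum.

Exception (a) is satisfied on its face — a current Class D Exemption Letter is held; assessed value is $99,000, less than the $142,000 limit. But applying paragraphs (e)–(f): (e) operates against (a): a current Class B Notice is held. (f) is not engaged (there is no Tier A Declaration in force), so (e) stands. So (a) is unavailable.
Exception (b) is satisfied on its face — the memorandum contains personal medical information; the baseline figure is 477, less than the 698 limit; the memorandum is an unadopted draft. But applying paragraphs (g)–(h): (g) operates — a current Provisional Registration is held. (h), which would lift (g), is not engaged — the reference index is 424, not below 381. So (b) is unavailable.
Exception (c) fails — the memorandum contains no informant information.
Exception (d) is satisfied on its face — the memorandum is privileged; a written security-exemption finding has been issued. But: (i) is engaged — the coverage ratio is 36%, meeting the 36% threshold. (j) operates (a current Class 4 Exemption Letter is held), but is set aside by (k): (k) operates — Joaquin is the subject of the memorandum. (l) operates (the record's age is 13 years, meeting the 12 years threshold), but is set aside by (m): (m) operates against (l): a current Standing Declaration is held. (n) would limit (m) — aggregate throughput is 5,920 units, less than the 6,150 units limit — but (o) sets (n) aside: (o) operates against (n): a current Category 1 Clearance is held. Exception (d) does not apply.
No exception applies. The general rule governs.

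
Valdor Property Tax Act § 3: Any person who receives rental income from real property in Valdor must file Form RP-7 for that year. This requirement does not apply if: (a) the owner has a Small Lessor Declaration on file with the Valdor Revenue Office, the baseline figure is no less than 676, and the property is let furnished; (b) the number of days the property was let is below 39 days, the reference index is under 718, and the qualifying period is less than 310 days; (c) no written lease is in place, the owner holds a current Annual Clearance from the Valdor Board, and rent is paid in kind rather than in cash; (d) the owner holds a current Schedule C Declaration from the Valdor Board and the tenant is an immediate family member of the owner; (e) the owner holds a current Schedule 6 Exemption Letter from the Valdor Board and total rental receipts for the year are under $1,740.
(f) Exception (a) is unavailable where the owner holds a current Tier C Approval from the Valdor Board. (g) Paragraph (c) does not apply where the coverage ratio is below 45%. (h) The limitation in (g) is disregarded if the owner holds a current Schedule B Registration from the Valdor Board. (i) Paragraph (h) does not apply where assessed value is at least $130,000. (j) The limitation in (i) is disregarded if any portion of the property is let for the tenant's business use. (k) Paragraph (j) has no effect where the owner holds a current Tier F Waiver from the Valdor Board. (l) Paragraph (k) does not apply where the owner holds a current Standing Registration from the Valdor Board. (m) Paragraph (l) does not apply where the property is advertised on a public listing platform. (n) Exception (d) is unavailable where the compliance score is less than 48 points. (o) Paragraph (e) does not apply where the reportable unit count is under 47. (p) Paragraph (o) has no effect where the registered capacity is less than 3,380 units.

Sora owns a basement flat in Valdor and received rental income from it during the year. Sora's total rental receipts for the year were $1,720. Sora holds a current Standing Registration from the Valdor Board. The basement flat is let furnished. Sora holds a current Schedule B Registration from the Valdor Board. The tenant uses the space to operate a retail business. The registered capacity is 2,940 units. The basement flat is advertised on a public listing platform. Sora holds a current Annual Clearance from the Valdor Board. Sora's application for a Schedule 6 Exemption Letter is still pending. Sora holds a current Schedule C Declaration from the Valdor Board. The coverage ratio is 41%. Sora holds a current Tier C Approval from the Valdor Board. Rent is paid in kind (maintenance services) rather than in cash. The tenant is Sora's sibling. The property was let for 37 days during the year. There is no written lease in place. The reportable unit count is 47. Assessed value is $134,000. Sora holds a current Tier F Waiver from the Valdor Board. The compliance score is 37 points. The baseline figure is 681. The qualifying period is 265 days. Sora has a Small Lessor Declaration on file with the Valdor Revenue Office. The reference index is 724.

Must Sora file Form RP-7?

Exception (a) is satisfied on its face — a Small Lessor Declaration is on file; the baseline figure is 681, meeting the 676 threshold; the property is let furnished. However, paragraph (f) must be considered: (f) is engaged — a current Tier C Approval is held. (a) is therefore removed.
Exception (b) fails — the reference index is 724, not under 718.
Exception (c) is satisfied on its face — there is no written lease; a current Annual Clearance is held; rent is paid in kind. But: (g) operates — the coverage ratio is 41%, below the 45% limit. (h) is engaged (a current Schedule B Registration is held), but is displaced by (i): (i) applies — assessed value is $134,000, meeting the $130,000 threshold. (j) would limit (i) — the space is let for business use — but (k) sets (j) aside: (k) operates against (j): a current Tier F Waiver is held. (l) would limit (k) — a current Standing Registration is held — but (m) sets (l) aside: (m) operates against (l): the property is publicly advertised. So (c) is unavailable.
All of (d)'s requirements are met (a current Schedule C Declaration is held; the tenant is an immediate family member). Turning to paragraph (n): (n) operates against (d): the compliance score is 37 points, less than the 48 points limit. (d) is therefore removed.
Exception (e) requires that the owner holds a current Schedule 6 Exemption Letter from the Valdor Board; but the Schedule 6 Exemption Letter is not current, so (e) is unavailable.
None of the exceptions is available; § 3 applies in full.

Yes — Sora must file Form RP-7.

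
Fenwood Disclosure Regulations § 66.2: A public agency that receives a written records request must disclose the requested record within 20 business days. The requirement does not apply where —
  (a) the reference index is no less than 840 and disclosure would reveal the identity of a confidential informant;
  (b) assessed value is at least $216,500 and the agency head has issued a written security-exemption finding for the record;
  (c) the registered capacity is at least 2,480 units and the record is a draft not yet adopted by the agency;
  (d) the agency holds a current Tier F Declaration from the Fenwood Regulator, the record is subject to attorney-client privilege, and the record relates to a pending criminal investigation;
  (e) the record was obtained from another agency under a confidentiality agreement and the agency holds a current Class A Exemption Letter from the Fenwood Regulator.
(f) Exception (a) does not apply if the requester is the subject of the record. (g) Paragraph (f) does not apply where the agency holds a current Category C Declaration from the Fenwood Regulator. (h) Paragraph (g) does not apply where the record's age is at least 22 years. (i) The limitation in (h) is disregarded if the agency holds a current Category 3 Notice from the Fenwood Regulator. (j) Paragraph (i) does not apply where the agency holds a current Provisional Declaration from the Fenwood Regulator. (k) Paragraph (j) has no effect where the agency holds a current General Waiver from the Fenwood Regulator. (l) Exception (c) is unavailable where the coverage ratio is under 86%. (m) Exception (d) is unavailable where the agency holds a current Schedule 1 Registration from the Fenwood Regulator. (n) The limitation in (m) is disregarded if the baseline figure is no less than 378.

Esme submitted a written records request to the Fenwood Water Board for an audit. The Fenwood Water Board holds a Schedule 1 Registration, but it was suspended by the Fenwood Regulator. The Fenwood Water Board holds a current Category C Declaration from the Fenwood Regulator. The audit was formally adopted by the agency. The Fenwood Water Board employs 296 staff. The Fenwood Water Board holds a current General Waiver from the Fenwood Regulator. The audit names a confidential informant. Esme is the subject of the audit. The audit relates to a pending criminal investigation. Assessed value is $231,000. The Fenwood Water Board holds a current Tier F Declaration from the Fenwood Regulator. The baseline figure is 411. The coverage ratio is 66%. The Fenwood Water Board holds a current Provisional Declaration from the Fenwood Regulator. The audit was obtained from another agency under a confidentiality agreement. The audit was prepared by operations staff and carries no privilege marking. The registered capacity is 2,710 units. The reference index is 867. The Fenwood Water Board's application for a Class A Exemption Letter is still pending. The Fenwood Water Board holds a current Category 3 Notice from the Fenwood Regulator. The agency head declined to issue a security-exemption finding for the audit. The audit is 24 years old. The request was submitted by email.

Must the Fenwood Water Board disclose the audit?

All of (a)'s requirements are met (the reference index is 867, meeting the 840 threshold; the audit names a confidential informant). Under paragraphs (f)–(k): (f) would limit (a) — Esme is the subject of the audit — but (g) sets (f) aside: (g) is triggered — a current Category C Declaration is held. (h) would limit (g) — the record's age is 24 years, meeting the 22 years threshold — but (i) sets (h) aside: (i) is engaged — a current Category 3 Notice is held. (j) would limit (i) — a current Provisional Declaration is held — but (k) sets (j) aside: (k) operates against (j): a current General Waiver is held. Exception (a) stands.
Exception (b) requires that the agency head has issued a written security-exemption finding for the record; but the agency head declined to issue a security-exemption finding, so (b) is unavailable.
Exception (c) requires that the record is a draft not yet adopted by the agency; but the audit has been formally adopted, so (c) is unavailable.
Exception (d) requires that the record is subject to attorney-client privilege; but the audit carries no privilege marking, so (d) is unavailable.
Exception (e) fails — the Class A Exemption Letter is not current.

No — exception (a) applies; the Fenwood Water Board is not required to disclose the audit.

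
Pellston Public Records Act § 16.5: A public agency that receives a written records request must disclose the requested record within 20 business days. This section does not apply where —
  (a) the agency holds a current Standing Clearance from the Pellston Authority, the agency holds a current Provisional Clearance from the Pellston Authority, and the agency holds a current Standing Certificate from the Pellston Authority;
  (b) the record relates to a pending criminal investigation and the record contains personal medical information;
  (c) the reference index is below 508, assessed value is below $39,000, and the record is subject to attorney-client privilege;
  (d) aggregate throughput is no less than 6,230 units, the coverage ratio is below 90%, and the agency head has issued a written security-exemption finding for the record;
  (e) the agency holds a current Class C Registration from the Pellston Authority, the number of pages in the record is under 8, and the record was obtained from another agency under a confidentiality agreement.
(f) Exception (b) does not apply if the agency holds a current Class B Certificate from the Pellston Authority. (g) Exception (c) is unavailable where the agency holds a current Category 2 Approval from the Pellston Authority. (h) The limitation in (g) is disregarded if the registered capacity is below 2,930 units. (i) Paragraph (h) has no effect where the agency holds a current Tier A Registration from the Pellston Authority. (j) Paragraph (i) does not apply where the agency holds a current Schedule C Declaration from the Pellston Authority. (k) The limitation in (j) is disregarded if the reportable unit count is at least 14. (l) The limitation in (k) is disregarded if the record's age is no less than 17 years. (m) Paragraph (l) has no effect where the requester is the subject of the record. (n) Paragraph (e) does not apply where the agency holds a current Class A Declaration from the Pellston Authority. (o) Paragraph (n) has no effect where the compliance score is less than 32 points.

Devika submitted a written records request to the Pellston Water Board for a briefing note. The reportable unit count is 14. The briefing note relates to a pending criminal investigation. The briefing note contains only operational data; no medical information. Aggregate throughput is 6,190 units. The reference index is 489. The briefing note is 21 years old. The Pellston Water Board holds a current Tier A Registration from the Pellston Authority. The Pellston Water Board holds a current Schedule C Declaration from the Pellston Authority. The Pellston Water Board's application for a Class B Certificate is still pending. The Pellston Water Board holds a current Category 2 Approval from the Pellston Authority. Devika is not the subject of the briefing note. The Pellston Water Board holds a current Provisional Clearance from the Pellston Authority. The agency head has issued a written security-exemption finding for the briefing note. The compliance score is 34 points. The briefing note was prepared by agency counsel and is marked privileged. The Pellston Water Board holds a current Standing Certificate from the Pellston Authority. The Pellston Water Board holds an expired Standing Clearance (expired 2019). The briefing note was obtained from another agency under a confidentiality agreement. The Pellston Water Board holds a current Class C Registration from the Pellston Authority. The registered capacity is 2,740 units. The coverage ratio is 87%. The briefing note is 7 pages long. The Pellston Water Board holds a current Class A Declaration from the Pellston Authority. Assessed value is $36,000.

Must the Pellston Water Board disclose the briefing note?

Exception (a) fails — there is no Standing Clearance in force.
Exception (b) does not apply: the briefing note contains only operational data.
Exception (c) is satisfied on its face — the reference index is 489, below the 508 limit; assessed value is $36,000, below the $39,000 limit; the briefing note is privileged. Under paragraphs (g)–(m): (g) would limit (c) — a current Category 2 Approval is held — but (h) sets (g) aside: (h) operates against (g): the registered capacity is 2,740 units, below the 2,930 units limit. (i) operates (a current Tier A Registration is held), but yields to (j): (j) operates against (i): a current Schedule C Declaration is held. (k) is engaged (the reportable unit count is 14, meeting the 14 threshold), but is itself disapplied by (l): (l) operates — the record's age is 21 years, meeting the 17 years threshold. (m) is not engaged (Devika is not the subject of the briefing note), so (l) stands. Exception (c) stands.
Exception (d) does not apply: aggregate throughput is 6,190 units, short of 6,230 units.
Exception (e)'s conditions are all satisfied: a current Class C Registration is held; the number of pages in the record is 7, under the 8 limit; the briefing note was obtained under a confidentiality agreement. But: (n) operates against (e): a current Class A Declaration is held. (o) does not operate here (the compliance score is 34 points, not less than 32 points), so (n) stands. Exception (e) does not apply.

No — exception (c) applies; the Pellston Water Board is not required to disclose the briefing note.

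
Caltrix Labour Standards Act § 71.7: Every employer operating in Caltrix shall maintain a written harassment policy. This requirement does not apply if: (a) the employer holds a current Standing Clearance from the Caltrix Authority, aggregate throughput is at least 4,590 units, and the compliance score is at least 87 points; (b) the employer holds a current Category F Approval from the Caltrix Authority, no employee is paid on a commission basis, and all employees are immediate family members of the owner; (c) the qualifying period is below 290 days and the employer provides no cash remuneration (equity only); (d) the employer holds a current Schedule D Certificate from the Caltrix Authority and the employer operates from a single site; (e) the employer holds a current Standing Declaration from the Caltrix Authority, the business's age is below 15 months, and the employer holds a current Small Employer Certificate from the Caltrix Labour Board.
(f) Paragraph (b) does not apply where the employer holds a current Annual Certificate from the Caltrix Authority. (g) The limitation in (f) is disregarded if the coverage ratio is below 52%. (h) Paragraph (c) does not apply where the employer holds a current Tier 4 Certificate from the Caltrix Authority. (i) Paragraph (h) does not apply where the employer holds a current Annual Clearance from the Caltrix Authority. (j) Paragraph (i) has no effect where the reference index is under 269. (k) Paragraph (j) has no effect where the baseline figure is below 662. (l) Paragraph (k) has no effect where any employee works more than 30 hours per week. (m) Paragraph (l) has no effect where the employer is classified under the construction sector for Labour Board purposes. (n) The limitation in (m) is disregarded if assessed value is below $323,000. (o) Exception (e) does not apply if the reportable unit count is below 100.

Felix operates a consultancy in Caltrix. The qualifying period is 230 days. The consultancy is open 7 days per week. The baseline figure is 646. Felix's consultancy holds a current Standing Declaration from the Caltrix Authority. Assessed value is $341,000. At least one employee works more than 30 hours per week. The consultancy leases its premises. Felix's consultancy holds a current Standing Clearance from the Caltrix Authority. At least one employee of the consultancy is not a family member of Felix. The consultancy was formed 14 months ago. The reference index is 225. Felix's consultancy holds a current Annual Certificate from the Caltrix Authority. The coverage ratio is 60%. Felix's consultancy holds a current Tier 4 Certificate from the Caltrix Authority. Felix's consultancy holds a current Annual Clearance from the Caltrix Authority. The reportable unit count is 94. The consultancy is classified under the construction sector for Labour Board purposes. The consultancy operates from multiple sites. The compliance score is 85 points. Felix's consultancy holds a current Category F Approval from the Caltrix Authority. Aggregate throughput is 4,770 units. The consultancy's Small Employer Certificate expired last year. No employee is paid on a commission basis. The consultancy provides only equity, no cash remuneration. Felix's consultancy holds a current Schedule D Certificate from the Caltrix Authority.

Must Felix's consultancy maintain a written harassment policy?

Exception (a) requires that the compliance score is at least 87 points; but the compliance score is 85 points, short of 87 points, so (a) is unavailable.
Exception (b) does not apply: at least one employee is not a family member.
Exception (c) is satisfied on its face — the qualifying period is 230 days, below the 290 days limit; remuneration is equity-only. Considering the limiting provisions: (h) is triggered (a current Tier 4 Certificate is held), but is displaced by (i): (i) is triggered — a current Annual Clearance is held. (j) is engaged (the reference index is 225, under the 269 limit), but is overridden by (k): (k) operates against (j): the baseline figure is 646, below the 662 limit. (l) operates (at least one employee exceeds 30 hours/week), but is itself disapplied by (m): (m) operates against (l): the consultancy is classified under the construction sector. (n), which would lift (m), is not engaged — assessed value is $341,000, not below $323,000. So (c) applies.
Exception (d) does not apply: the employer operates from multiple sites.
Exception (e) requires that the employer holds a current Small Employer Certificate from the Caltrix Labour Board; but the Small Employer Certificate has expired, so (e) is unavailable.

No — exception (c) applies; Felix's consultancy is not required to maintain a written harassment policy.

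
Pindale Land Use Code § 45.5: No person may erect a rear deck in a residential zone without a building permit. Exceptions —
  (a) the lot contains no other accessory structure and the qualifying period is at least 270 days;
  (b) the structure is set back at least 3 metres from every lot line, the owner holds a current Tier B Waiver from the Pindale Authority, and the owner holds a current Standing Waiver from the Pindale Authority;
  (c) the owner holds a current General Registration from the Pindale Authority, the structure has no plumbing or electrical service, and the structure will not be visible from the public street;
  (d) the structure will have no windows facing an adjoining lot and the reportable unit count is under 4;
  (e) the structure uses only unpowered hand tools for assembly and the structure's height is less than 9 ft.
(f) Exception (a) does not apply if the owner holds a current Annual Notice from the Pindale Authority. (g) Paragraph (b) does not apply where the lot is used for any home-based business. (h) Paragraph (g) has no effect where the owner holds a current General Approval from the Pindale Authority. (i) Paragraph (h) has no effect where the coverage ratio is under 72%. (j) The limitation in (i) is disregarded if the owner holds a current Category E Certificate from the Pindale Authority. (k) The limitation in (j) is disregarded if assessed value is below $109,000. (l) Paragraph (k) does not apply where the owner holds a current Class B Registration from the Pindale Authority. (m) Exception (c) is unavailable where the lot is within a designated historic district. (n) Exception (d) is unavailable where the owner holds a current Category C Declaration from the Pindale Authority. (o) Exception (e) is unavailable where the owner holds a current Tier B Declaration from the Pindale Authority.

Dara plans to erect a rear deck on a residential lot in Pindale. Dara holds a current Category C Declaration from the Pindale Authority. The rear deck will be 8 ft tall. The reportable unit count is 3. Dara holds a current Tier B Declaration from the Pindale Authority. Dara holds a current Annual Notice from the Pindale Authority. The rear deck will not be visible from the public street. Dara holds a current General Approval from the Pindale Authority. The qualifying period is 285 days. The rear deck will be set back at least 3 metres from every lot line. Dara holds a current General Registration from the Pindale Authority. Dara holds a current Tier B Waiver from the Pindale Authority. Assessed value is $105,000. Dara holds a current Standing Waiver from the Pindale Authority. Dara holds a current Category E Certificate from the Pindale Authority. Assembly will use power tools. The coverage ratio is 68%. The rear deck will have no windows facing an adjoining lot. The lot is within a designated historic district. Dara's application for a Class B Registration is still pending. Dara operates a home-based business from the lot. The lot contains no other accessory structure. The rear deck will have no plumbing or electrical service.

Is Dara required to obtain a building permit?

Yes — Dara must obtain a building permit.

All of (a)'s requirements are met (the lot has no other accessory structure; the qualifying period is 285 days, meeting the 270 days threshold). Turning to paragraph (f): (f) operates against (a): a current Annual Notice is held. So (a) is unavailable.
Exception (b): the setback is at least 3 m on every side; a current Tier B Waiver is held; a current Standing Waiver is held — every condition holds. Turning to paragraphs (g)–(l): (g) is triggered — a home-based business operates on the lot. (h) operates (a current General Approval is held), but yields to (i): (i) operates against (h): the coverage ratio is 68%, under the 72% limit. (j) is engaged (a current Category E Certificate is held), but is displaced by (k): (k) operates — assessed value is $105,000, below the $109,000 limit. (l), which would lift (k), is not triggered — no current Class B Registration is held. (b) is therefore removed.
Exception (c): a current General Registration is held; there is no plumbing or electrical service; the structure will not be visible from the street — every condition holds. However, paragraph (m) must be considered: (m) operates against (c): the lot is in a historic district. (c) is therefore removed.
Exception (d): no windows face an adjoining lot; the reportable unit count is 3, under the 4 limit — every condition holds. Turning to paragraph (n): (n) is engaged — a current Category C Declaration is held. Exception (d) does not apply.
Exception (e) does not apply: assembly uses power tools.
No exception displaces § 45.5.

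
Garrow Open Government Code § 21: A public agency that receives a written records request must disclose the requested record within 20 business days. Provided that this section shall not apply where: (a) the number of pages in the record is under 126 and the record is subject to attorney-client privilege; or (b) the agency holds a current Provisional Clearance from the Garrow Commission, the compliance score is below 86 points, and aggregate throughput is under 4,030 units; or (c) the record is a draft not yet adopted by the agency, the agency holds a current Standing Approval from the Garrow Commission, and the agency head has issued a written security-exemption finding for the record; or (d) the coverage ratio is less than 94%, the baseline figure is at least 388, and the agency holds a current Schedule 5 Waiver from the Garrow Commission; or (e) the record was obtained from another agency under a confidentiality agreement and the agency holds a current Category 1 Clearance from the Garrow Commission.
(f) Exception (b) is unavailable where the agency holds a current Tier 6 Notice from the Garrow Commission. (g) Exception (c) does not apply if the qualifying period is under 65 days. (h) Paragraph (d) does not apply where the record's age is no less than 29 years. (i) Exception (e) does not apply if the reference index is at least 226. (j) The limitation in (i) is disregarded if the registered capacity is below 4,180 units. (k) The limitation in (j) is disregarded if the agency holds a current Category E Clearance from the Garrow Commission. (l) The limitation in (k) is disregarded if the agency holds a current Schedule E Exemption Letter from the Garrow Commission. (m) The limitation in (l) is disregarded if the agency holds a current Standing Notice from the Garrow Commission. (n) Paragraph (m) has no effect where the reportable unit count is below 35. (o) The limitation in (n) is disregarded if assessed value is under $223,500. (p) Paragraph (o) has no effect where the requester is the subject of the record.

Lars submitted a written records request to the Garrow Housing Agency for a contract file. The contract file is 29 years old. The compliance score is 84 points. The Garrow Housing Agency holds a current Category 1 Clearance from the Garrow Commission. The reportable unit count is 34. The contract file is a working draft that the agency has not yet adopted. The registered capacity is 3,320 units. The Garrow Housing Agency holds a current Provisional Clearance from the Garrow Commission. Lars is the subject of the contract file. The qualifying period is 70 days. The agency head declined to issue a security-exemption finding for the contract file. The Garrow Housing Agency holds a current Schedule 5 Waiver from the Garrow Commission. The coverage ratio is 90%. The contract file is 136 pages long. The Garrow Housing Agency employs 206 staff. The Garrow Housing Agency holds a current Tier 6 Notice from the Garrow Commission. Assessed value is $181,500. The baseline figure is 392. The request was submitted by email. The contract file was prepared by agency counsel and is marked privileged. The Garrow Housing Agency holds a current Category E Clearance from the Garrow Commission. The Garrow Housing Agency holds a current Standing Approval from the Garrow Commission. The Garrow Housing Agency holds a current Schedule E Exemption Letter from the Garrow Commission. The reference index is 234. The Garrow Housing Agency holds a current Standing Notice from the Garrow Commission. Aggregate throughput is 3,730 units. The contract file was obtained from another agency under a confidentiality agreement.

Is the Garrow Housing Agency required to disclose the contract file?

Exception (a) does not apply: the number of pages in the record is 136, not under 126.
Exception (b)'s conditions are all satisfied: a current Provisional Clearance is held; the compliance score is 84 points, below the 86 points limit; aggregate throughput is 3,730 units, under the 4,030 units limit. However, paragraph (f) must be considered: (f) operates against (b): a current Tier 6 Notice is held. Exception (b) does not apply.
Exception (c) does not apply: the agency head declined to issue a security-exemption finding.
Exception (d): the coverage ratio is 90%, less than the 94% limit; the baseline figure is 392, meeting the 388 threshold; a current Schedule 5 Waiver is held — every condition holds. However, paragraph (h) must be considered: (h) applies — the record's age is 29 years, meeting the 29 years threshold. (d) is therefore removed.
Exception (e)'s conditions are all satisfied: the contract file was obtained under a confidentiality agreement; a current Category 1 Clearance is held. Under paragraphs (i)–(p): (i) is engaged (the reference index is 234, meeting the 226 threshold), but is overridden by (j): (j) applies — the registered capacity is 3,320 units, below the 4,180 units limit. (k) would limit (j) — a current Category E Clearance is held — but (l) sets (k) aside: (l) operates — a current Schedule E Exemption Letter is held. (m) would limit (l) — a current Standing Notice is held — but (n) sets (m) aside: (n) applies — the reportable unit count is 34, below the 35 limit. (o) operates (assessed value is $181,500, under the $223,500 limit), but is overridden by (p): (p) applies — Lars is the subject of the contract file. Exception (e) stands.

No — exception (e) applies; the Garrow Housing Agency is not required to disclose the contract file.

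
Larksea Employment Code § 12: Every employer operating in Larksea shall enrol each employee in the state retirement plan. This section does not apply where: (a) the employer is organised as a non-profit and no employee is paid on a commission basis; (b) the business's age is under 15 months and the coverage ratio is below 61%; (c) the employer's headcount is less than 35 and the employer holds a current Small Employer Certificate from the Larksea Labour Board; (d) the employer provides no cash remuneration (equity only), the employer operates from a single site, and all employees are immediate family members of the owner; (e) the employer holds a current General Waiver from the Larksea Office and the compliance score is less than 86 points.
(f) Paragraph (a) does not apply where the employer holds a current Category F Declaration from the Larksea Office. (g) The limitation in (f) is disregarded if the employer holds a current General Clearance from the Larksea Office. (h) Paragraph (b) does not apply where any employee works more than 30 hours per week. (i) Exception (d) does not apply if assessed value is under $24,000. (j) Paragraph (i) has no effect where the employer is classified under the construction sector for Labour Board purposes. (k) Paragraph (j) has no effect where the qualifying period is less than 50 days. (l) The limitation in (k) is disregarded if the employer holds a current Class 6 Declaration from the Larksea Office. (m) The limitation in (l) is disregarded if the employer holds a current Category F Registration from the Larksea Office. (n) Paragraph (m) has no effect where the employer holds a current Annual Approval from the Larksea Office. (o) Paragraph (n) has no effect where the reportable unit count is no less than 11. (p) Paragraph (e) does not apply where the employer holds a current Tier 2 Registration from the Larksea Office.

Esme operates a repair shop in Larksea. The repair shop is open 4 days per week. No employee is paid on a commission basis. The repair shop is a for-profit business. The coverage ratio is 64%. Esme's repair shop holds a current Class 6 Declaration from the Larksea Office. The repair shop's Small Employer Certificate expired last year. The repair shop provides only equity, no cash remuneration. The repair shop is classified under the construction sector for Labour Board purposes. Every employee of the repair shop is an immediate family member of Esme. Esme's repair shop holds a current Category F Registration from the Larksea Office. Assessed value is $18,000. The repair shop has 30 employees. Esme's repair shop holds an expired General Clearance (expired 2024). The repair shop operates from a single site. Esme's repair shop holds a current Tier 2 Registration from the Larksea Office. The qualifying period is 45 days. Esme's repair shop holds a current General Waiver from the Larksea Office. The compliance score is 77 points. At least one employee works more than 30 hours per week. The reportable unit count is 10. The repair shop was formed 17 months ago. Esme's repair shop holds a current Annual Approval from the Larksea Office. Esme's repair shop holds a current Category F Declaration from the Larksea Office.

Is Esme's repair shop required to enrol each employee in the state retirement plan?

No — exception (d) applies; Esme's repair shop is not required to enrol each employee in the state retirement plan.

Exception (a) requires that the employer is organised as a non-profit; but the employer is for-profit, so (a) is unavailable.
Exception (b) requires that the business's age is under 15 months; but the business's age is 17 months, not under 15 months, so (b) is unavailable.
Exception (c) requires that the employer holds a current Small Employer Certificate from the Larksea Labour Board; but the Small Employer Certificate has expired, so (c) is unavailable.
All of (d)'s requirements are met (remuneration is equity-only; the employer operates from a single site; every employee is an immediate family member). Considering the limiting provisions: (i) applies (assessed value is $18,000, under the $24,000 limit), but yields to (j): (j) operates against (i): the repair shop is classified under the construction sector. (k) is engaged (the qualifying period is 45 days, less than the 50 days limit), but is overridden by (l): (l) operates against (k): a current Class 6 Declaration is held. (m) would limit (l) — a current Category F Registration is held — but (n) sets (m) aside: (n) operates against (m): a current Annual Approval is held. (o), which would lift (n), is not engaged — the reportable unit count is 10, short of 11. Exception (d) stands.
Exception (e)'s conditions are all satisfied: a current General Waiver is held; the compliance score is 77 points, less than the 86 points limit. Turning to paragraph (p): (p) is engaged — a current Tier 2 Registration is held. Exception (e) does not apply.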